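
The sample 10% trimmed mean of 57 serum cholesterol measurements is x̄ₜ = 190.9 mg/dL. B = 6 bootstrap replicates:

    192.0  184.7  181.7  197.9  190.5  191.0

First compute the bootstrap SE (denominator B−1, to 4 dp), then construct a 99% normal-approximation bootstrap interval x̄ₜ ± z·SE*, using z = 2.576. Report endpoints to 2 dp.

Mean of replicates = 189.6333; sum of squared deviations = 163.8333; SE* = √(163.8333/5) = 5.7242
Margin = 2.576 × 5.7242 = 14.746
Interval: 190.9 ± 14.746

(176.15, 205.65)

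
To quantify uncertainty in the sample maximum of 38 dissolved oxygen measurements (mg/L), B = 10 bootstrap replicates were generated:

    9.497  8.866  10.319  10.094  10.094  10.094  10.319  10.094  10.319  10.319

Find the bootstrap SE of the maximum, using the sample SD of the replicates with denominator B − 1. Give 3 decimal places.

Bootstrap SE is the standard deviation of the 10 replicate maximums.
Mean of replicates: (9.497 + 8.866 + 10.319 + 10.094 + 10.094 + 10.094 + 10.319 + 10.094 + 10.319 + 10.319) / 10 = 100.0150 / 10 = 10.0015
Sum of squared deviations: (−0.5045)² + (−1.1355)² + (+0.3175)² + (+0.0925)² + (+0.0925)² + (+0.0925)² + (+0.3175)² + (+0.0925)² + (+0.3175)² + (+0.3175)² = 1.9813
Variance = 1.9813 / 9 = 0.2201
SE* = √0.2201

SE* = 0.469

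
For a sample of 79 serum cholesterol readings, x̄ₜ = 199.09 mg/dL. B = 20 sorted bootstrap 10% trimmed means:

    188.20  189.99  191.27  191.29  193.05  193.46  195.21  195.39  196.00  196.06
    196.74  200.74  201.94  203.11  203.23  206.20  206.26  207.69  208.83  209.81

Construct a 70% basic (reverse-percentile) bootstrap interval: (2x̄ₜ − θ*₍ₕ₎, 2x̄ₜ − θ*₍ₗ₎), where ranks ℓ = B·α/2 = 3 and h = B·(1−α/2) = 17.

Percentile endpoints at ranks 3 and 17: θ*₍3₎ = 191.27, θ*₍17₎ = 206.26.
Basic interval reflects these around x̄ₜ:
  lower = 2 × 199.09 − 206.26 = 191.92
  upper = 2 × 199.09 − 191.27 = 206.91

(191.92, 206.91)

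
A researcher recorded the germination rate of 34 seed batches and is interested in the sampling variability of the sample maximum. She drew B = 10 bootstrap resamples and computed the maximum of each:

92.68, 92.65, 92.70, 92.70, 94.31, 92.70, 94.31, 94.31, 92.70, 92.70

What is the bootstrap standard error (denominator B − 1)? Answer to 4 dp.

SE* = 0.7827

Bootstrap SE is the standard deviation of the 10 replicate maximums.
Mean of replicates: (92.68 + 92.65 + 92.70 + 92.70 + 94.31 + 92.70 + 94.31 + 94.31 + 92.70 + 92.70) / 10 = 931.76000 / 10 = 93.17600
Sum of squared deviations: (−0.49600)² + (−0.52600)² + (−0.47600)² + (−0.47600)² + (+1.13400)² + (−0.47600)² + (+1.13400)² + (+1.13400)² + (−0.47600)² + (−0.47600)² = 5.51344
Variance = 5.51344 / 9 = 0.61260
SE* = √0.61260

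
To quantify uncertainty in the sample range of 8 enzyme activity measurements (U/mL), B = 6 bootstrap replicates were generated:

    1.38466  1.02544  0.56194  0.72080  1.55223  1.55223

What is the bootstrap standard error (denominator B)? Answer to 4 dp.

Bootstrap SE is the standard deviation of the 6 replicate ranges.
Mean of replicates: (1.38466 + 1.02544 + 0.56194 + 0.72080 + 1.55223 + 1.55223) / 6 = 6.797300 / 6 = 1.132883
Sum of squared deviations: (+0.251777)² + (−0.107443)² + (−0.570943)² + (−0.412083)² + (+0.419347)² + (+0.419347)² = 0.922428
Variance = 0.922428 / 6 = 0.153738
SE* = √0.153738

SE* = 0.3921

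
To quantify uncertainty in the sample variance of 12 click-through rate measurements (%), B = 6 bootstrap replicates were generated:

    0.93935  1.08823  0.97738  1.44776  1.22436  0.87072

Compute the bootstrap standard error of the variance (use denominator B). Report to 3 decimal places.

SE* = 0.196

Bootstrap SE is the standard deviation of the 6 replicate variances.
Mean of replicates: (0.93935 + 1.08823 + 0.97738 + 1.44776 + 1.22436 + 0.87072) / 6 = 6.547800 / 6 = 1.091300
Sum of squared deviations: (−0.151950)² + (−0.003070)² + (−0.113920)² + (+0.356460)² + (+0.133060)² + (−0.220580)² = 0.229500
Variance = 0.229500 / 6 = 0.038250
SE* = √0.038250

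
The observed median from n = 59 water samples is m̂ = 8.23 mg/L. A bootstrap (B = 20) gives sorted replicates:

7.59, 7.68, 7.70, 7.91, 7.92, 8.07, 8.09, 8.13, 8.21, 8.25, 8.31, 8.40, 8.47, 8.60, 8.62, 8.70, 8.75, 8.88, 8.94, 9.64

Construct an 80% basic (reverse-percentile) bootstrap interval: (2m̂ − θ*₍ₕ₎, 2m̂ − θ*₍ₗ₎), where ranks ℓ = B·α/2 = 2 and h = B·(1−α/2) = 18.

Percentile endpoints at ranks 2 and 18: θ*₍2₎ = 7.68, θ*₍18₎ = 8.88.
Basic interval reflects these around m̂:
  lower = 2 × 8.23 − 8.88 = 7.58
  upper = 2 × 8.23 − 7.68 = 8.78

(7.58, 8.78)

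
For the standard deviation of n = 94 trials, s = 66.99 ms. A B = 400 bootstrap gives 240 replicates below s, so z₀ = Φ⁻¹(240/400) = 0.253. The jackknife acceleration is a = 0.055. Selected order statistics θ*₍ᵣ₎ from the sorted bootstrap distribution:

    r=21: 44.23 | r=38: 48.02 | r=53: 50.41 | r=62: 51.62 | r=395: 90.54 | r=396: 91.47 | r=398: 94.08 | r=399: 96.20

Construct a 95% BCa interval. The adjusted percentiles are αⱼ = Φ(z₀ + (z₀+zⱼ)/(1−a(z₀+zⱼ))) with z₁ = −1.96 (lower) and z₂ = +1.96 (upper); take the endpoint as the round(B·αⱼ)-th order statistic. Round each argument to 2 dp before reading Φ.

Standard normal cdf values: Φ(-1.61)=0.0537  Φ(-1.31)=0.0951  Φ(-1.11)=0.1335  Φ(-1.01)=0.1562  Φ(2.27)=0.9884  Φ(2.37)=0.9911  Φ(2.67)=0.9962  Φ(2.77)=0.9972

(48.02, 96.20)

Lower: z₀ + z₁ = 0.253 + (-1.960) = -1.707; 1 − a(z₀+z₁) = 1 − (0.055)(-1.707) = 1.0939; argument = 0.253 + (-1.707)/1.0939 = -1.3075 → -1.31.
α₁ = Φ(-1.31) = 0.0951; rank = round(400 × 0.0951) = 38; θ*₍38₎ = 48.02.
Upper: z₀ + z₂ = 2.213; 1 − a(z₀+z₂) = 0.8783; argument = 2.7727 → 2.77; α₂ = 0.9972; rank = 399; θ*₍399₎ = 96.20.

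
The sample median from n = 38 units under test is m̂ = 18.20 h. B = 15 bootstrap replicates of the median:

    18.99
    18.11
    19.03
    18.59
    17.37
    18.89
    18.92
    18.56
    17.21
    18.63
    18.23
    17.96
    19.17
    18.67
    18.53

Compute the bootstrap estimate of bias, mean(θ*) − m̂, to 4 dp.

mean(θ*) = (18.99 + 18.11 + 19.03 + 18.59 + 17.37 + 18.89 + 18.92 + 18.56 + 17.21 + 18.63 + 18.23 + 17.96 + 19.17 + 18.67 + 18.53) / 15 = 18.45733
bias = 18.45733 − 18.20

bias = +0.2573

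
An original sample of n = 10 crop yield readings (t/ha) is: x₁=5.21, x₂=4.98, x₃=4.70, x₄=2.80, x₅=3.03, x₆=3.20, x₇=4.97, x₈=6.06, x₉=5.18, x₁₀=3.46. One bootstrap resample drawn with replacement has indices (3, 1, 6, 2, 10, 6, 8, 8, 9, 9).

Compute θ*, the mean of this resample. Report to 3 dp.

Resample values: 4.70, 5.21, 3.20, 4.98, 3.46, 3.20, 6.06, 6.06, 5.18, 5.18.
Mean = (4.70 + 5.21 + 3.20 + 4.98 + 3.46 + 3.20 + 6.06 + 6.06 + 5.18 + 5.18) / 10 = 47.230 / 10 = 4.723

θ* = 4.723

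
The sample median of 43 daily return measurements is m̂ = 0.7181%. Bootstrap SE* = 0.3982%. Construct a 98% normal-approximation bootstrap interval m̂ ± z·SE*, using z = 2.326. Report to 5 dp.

Margin = 2.326 × 0.3982 = 0.926213
Interval: 0.7181 ± 0.926213

(-0.20811, 1.64431)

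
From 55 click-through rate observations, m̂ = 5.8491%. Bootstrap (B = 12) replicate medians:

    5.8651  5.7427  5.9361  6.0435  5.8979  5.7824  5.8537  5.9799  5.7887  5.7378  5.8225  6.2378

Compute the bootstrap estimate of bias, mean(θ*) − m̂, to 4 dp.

mean(θ*) = (5.8651 + 5.7427 + 5.9361 + 6.0435 + 5.8979 + 5.7824 + 5.8537 + 5.9799 + 5.7887 + 5.7378 + 5.8225 + 6.2378) / 12 = 5.89068
bias = 5.89068 − 5.8491

bias = +0.0416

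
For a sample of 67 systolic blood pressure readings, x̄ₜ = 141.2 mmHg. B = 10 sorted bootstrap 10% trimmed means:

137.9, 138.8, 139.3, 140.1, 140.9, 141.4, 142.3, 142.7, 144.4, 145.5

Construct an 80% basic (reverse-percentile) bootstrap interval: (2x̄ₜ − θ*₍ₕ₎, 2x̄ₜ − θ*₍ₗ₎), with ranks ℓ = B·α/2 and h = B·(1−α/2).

Percentile endpoints at ranks 1 and 9: θ*₍1₎ = 137.9, θ*₍9₎ = 144.4.
Basic interval reflects these around x̄ₜ:
  lower = 2 × 141.2 − 144.4 = 138.0
  upper = 2 × 141.2 − 137.9 = 144.5

(138.0, 144.5)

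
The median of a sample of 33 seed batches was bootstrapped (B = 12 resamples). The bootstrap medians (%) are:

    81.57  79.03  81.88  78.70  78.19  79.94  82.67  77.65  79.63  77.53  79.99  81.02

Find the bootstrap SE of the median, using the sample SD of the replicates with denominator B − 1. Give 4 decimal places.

SE* = 1.6905

Bootstrap SE is the standard deviation of the 12 replicate medians.
Mean of replicates: (81.57 + 79.03 + 81.88 + 78.70 + 78.19 + 79.94 + 82.67 + 77.65 + 79.63 + 77.53 + 79.99 + 81.02) / 12 = 957.80000 / 12 = 79.81667
Sum of squared deviations: (+1.75333)² + (−0.78667)² + (+2.06333)² + (−1.11667)² + (−1.62667)² + (+0.12333)² + (+2.85333)² + (−2.16667)² + (−0.18667)² + (−2.28667)² + (+0.17333)² + (+1.20333)² = 31.43627
Variance = 31.43627 / 11 = 2.85784
SE* = √2.85784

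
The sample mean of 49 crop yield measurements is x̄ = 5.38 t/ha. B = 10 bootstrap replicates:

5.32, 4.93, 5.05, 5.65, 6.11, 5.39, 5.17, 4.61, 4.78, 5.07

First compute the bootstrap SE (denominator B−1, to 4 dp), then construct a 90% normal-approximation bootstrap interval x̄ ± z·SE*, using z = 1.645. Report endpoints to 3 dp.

Mean of replicates = 5.2080; sum of squared deviations = 1.7182; SE* = √(1.7182/9) = 0.4369
Margin = 1.645 × 0.4369 = 0.7187
Interval: 5.38 ± 0.7187

(4.661, 6.099)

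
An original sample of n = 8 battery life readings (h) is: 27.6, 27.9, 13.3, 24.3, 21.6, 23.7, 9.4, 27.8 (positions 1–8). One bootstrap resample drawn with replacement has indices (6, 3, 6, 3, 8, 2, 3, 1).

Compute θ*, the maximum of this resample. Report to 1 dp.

θ* = 27.9

Resample values: 23.7, 13.3, 23.7, 13.3, 27.8, 27.9, 13.3, 27.6.
Maximum = 27.9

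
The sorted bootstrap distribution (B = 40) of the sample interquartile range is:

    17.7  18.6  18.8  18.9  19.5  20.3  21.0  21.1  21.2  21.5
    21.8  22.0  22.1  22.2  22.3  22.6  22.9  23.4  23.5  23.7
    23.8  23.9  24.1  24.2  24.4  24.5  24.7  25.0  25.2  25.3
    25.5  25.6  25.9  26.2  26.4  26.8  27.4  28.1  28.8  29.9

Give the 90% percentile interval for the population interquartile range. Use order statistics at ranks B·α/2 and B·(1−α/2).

(18.6, 28.1)

α = 0.10; lower rank = 40 × 0.050 = 2; upper rank = 40 × 0.950 = 38.
The 2nd smallest replicate is 18.6; the 38th is 28.1.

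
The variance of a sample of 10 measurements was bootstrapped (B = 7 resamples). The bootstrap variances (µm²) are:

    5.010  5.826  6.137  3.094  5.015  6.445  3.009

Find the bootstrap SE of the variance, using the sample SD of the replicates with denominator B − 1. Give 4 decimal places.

SE* = 1.3922

Bootstrap SE is the standard deviation of the 7 replicate variances.
Mean of replicates: (5.010 + 5.826 + 6.137 + 3.094 + 5.015 + 6.445 + 3.009) / 7 = 34.53600 / 7 = 4.93371
Sum of squared deviations: (+0.07629)² + (+0.89229)² + (+1.20329)² + (−1.83971)² + (+0.08129)² + (+1.51129)² + (−1.92471)² = 11.62956
Variance = 11.62956 / 6 = 1.93826
SE* = √1.93826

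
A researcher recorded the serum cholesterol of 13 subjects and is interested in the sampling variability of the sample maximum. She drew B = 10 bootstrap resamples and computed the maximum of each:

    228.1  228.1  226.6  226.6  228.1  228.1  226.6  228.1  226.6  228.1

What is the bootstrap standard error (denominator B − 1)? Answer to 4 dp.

SE* = 0.7746

Bootstrap SE is the standard deviation of the 10 replicate maximums.
Mean of replicates: (228.1 + 228.1 + 226.6 + 226.6 + 228.1 + 228.1 + 226.6 + 228.1 + 226.6 + 228.1) / 10 = 2275.00000 / 10 = 227.50000
Sum of squared deviations: (+0.60000)² + (+0.60000)² + (−0.90000)² + (−0.90000)² + (+0.60000)² + (+0.60000)² + (−0.90000)² + (+0.60000)² + (−0.90000)² + (+0.60000)² = 5.40000
Variance = 5.40000 / 9 = 0.60000
SE* = √0.60000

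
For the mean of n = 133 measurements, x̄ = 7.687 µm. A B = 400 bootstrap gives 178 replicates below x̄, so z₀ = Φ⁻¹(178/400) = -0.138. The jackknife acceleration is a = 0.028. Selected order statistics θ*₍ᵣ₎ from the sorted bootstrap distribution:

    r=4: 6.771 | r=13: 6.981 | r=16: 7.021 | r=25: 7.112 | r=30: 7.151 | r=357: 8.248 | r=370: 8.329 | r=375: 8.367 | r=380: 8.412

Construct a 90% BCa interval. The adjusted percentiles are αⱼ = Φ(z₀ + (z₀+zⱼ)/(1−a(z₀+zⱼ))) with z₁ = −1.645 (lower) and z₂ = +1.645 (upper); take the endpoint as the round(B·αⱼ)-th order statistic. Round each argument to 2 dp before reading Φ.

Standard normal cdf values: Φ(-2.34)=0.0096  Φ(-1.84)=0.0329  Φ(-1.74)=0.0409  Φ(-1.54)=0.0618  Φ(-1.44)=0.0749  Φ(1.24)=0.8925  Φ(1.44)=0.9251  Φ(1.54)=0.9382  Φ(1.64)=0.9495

(6.981, 8.329)

Lower: z₀ + z₁ = -0.138 + (-1.645) = -1.783; 1 − a(z₀+z₁) = 1 − (0.028)(-1.783) = 1.0499; argument = -0.138 + (-1.783)/1.0499 = -1.8362 → -1.84.
α₁ = Φ(-1.84) = 0.0329; rank = round(400 × 0.0329) = 13; θ*₍13₎ = 6.981.
Upper: z₀ + z₂ = 1.507; 1 − a(z₀+z₂) = 0.9578; argument = 1.4354 → 1.44; α₂ = 0.9251; rank = 370; θ*₍370₎ = 8.329.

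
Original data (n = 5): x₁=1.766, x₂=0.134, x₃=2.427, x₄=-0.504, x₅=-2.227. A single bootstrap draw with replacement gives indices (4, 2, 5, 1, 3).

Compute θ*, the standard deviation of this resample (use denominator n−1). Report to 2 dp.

Resample values: -0.504, 0.134, -2.227, 1.766, 2.427.
Mean = 0.3192; sum of squared deviations = 13.7311
s² = 13.7311 / 4 = 3.4328
s = √3.4328 = 1.85

θ* = 1.85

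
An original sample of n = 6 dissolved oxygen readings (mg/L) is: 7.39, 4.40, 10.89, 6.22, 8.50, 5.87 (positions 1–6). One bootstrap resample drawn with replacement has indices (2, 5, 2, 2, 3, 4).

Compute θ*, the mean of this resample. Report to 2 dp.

θ* = 6.47

Resample values: 4.40, 8.50, 4.40, 4.40, 10.89, 6.22.
Mean = (4.40 + 8.50 + 4.40 + 4.40 + 10.89 + 6.22) / 6 = 38.810 / 6 = 6.47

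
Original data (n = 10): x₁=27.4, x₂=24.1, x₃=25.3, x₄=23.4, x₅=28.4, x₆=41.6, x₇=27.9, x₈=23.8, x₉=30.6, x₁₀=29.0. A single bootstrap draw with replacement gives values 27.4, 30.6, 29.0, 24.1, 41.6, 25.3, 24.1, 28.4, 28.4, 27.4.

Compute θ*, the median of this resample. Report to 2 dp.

Sorted: 24.1, 24.1, 25.3, 27.4, 27.4, 28.4, 28.4, 29.0, 30.6, 41.6
Median = average of the two middle values = 27.90

θ* = 27.90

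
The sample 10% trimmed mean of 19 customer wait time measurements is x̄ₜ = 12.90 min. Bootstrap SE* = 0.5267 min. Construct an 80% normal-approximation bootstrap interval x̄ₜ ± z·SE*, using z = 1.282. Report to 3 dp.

Margin = 1.282 × 0.5267 = 0.6752
Interval: 12.90 ± 0.6752

(12.225, 13.575)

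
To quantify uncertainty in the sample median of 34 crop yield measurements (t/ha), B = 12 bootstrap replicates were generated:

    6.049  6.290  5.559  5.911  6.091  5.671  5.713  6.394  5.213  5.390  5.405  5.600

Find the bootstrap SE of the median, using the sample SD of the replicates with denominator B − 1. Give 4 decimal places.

SE* = 0.3735

Bootstrap SE is the standard deviation of the 12 replicate medians.
Mean of replicates: (6.049 + 6.290 + 5.559 + 5.911 + 6.091 + 5.671 + 5.713 + 6.394 + 5.213 + 5.390 + 5.405 + 5.600) / 12 = 69.28600 / 12 = 5.77383
Sum of squared deviations: (+0.27517)² + (+0.51617)² + (−0.21483)² + (+0.13717)² + (+0.31717)² + (−0.10283)² + (−0.06083)² + (+0.62017)² + (−0.56083)² + (−0.38383)² + (−0.36883)² + (−0.17383)² = 1.53471
Variance = 1.53471 / 11 = 0.13952
SE* = √0.13952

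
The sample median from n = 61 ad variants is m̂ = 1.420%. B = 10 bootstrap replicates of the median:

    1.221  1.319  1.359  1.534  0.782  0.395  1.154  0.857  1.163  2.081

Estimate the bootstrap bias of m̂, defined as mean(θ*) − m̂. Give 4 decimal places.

bias = −0.2335

mean(θ*) = (1.221 + 1.319 + 1.359 + 1.534 + 0.782 + 0.395 + 1.154 + 0.857 + 1.163 + 2.081) / 10 = 1.18650
bias = 1.18650 − 1.420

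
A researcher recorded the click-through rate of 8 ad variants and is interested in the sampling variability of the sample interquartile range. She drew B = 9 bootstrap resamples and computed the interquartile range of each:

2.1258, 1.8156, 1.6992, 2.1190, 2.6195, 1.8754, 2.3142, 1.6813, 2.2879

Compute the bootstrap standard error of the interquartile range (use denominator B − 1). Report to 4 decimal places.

Bootstrap SE is the standard deviation of the 9 replicate interquartile ranges.
Mean of replicates: (2.1258 + 1.8156 + 1.6992 + 2.1190 + 2.6195 + 1.8754 + 2.3142 + 1.6813 + 2.2879) / 9 = 18.53790 / 9 = 2.05977
Sum of squared deviations: (+0.06603)² + (−0.24417)² + (−0.36057)² + (+0.05923)² + (+0.55973)² + (−0.18437)² + (+0.25443)² + (−0.37847)² + (+0.22813)² = 0.80481
Variance = 0.80481 / 8 = 0.10060
SE* = √0.10060

SE* = 0.3172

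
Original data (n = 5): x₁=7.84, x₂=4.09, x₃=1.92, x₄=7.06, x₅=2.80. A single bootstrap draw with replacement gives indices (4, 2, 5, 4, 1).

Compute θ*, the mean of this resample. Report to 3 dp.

θ* = 5.770

Resample values: 7.06, 4.09, 2.80, 7.06, 7.84.
Mean = (7.06 + 4.09 + 2.80 + 7.06 + 7.84) / 5 = 28.850 / 5 = 5.770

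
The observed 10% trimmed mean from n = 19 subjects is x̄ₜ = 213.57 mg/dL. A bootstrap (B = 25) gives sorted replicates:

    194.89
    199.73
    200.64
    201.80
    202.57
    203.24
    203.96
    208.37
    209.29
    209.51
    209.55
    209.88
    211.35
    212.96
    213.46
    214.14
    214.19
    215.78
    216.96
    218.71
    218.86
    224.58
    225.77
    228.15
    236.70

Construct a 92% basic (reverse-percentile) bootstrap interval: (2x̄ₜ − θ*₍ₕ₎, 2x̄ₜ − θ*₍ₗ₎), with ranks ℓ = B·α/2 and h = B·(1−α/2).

(198.99, 232.25)

Percentile endpoints at ranks 1 and 24: θ*₍1₎ = 194.89, θ*₍24₎ = 228.15.
Basic interval reflects these around x̄ₜ:
  lower = 2 × 213.57 − 228.15 = 198.99
  upper = 2 × 213.57 − 194.89 = 232.25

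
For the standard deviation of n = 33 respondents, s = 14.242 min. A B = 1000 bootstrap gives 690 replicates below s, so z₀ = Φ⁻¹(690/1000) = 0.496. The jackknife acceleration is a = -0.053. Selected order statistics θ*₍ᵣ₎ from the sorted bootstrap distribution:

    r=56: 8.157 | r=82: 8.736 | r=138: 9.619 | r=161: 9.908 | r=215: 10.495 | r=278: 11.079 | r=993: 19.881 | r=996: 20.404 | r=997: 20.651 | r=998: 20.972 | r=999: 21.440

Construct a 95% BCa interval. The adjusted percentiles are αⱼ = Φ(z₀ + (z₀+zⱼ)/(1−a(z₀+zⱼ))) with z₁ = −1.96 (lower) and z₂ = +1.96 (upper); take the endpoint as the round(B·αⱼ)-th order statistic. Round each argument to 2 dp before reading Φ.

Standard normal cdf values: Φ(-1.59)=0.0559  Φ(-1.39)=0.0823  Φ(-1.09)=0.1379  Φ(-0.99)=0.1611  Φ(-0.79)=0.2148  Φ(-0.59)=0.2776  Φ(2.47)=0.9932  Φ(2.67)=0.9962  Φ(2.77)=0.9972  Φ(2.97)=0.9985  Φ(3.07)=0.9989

Lower: z₀ + z₁ = 0.496 + (-1.960) = -1.464; 1 − a(z₀+z₁) = 1 − (-0.053)(-1.464) = 0.9224; argument = 0.496 + (-1.464)/0.9224 = -1.0912 → -1.09.
α₁ = Φ(-1.09) = 0.1379; rank = round(1000 × 0.1379) = 138; θ*₍138₎ = 9.619.
Upper: z₀ + z₂ = 2.456; 1 − a(z₀+z₂) = 1.1302; argument = 2.6691 → 2.67; α₂ = 0.9962; rank = 996; θ*₍996₎ = 20.404.

(9.619, 20.404)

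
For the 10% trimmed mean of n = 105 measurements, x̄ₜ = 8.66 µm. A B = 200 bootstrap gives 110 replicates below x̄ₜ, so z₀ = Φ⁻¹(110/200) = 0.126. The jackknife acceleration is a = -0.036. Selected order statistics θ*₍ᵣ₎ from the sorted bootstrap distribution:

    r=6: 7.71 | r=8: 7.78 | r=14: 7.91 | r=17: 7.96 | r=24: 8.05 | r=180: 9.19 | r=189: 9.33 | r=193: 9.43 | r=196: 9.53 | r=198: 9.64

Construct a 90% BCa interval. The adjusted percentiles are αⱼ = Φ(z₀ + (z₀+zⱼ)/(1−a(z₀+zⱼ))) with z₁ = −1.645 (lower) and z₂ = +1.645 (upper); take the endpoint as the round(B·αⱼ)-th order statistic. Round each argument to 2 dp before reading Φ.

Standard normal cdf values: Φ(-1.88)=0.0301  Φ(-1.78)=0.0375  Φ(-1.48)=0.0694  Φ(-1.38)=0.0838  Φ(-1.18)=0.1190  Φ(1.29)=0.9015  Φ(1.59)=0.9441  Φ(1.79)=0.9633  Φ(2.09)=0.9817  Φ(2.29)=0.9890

Lower: z₀ + z₁ = 0.126 + (-1.645) = -1.519; 1 − a(z₀+z₁) = 1 − (-0.036)(-1.519) = 0.9453; argument = 0.126 + (-1.519)/0.9453 = -1.4809 → -1.48.
α₁ = Φ(-1.48) = 0.0694; rank = round(200 × 0.0694) = 14; θ*₍14₎ = 7.91.
Upper: z₀ + z₂ = 1.771; 1 − a(z₀+z₂) = 1.0638; argument = 1.7909 → 1.79; α₂ = 0.9633; rank = 193; θ*₍193₎ = 9.43.

(7.91, 9.43)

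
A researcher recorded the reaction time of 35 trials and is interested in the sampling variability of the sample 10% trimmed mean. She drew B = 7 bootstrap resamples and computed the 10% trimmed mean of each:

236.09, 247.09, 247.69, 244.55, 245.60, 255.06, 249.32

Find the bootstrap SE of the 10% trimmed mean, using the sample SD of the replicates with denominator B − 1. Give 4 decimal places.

Bootstrap SE is the standard deviation of the 7 replicate 10% trimmed means.
Mean of replicates: (236.09 + 247.09 + 247.69 + 244.55 + 245.60 + 255.06 + 249.32) / 7 = 1725.40000 / 7 = 246.48571
Sum of squared deviations: (−10.39571)² + (+0.60429)² + (+1.20429)² + (−1.93571)² + (−0.88571)² + (+8.57429)² + (+2.83429)² = 195.96937
Variance = 195.96937 / 6 = 32.66156
SE* = √32.66156

SE* = 5.7150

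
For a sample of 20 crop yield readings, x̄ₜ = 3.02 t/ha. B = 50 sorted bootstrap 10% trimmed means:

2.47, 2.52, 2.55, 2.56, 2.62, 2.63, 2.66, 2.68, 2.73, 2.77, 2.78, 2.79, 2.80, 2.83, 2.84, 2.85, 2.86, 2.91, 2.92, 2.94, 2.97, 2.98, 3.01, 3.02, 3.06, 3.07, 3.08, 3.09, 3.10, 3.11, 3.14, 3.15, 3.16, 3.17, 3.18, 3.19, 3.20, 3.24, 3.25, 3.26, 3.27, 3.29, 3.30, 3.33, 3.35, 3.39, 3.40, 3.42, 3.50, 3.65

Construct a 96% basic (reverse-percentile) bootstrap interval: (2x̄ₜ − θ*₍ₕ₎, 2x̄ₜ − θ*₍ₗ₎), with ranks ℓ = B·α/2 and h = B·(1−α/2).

Percentile endpoints at ranks 1 and 49: θ*₍1₎ = 2.47, θ*₍49₎ = 3.50.
Basic interval reflects these around x̄ₜ:
  lower = 2 × 3.02 − 3.50 = 2.54
  upper = 2 × 3.02 − 2.47 = 3.57

(2.54, 3.57)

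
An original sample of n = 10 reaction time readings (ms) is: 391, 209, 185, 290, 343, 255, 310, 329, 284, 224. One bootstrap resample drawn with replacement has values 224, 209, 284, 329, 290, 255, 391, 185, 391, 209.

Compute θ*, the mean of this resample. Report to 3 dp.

θ* = 276.700

Mean = (224 + 209 + 284 + 329 + 290 + 255 + 391 + 185 + 391 + 209) / 10 = 2767.0 / 10 = 276.700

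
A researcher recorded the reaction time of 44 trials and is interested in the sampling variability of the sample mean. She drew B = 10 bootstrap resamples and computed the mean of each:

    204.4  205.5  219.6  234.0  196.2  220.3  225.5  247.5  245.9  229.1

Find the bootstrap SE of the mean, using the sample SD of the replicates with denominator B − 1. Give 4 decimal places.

SE* = 17.2499

Bootstrap SE is the standard deviation of the 10 replicate means.
Mean of replicates: (204.4 + 205.5 + 219.6 + 234.0 + 196.2 + 220.3 + 225.5 + 247.5 + 245.9 + 229.1) / 10 = 2228.00000 / 10 = 222.80000
Sum of squared deviations: (−18.40000)² + (−17.30000)² + (−3.20000)² + (+11.20000)² + (−26.60000)² + (−2.50000)² + (+2.70000)² + (+24.70000)² + (+23.10000)² + (+6.30000)² = 2678.02000
Variance = 2678.02000 / 9 = 297.55778
SE* = √297.55778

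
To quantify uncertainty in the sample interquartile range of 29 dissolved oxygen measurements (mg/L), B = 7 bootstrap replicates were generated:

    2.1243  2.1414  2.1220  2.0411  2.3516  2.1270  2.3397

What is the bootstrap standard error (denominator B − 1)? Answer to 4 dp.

SE* = 0.1190

Bootstrap SE is the standard deviation of the 7 replicate interquartile ranges.
Mean of replicates: (2.1243 + 2.1414 + 2.1220 + 2.0411 + 2.3516 + 2.1270 + 2.3397) / 7 = 15.24710 / 7 = 2.17816
Sum of squared deviations: (−0.05386)² + (−0.03676)² + (−0.05616)² + (−0.13706)² + (+0.17344)² + (−0.05116)² + (+0.16154)² = 0.08499
Variance = 0.08499 / 6 = 0.01416
SE* = √0.01416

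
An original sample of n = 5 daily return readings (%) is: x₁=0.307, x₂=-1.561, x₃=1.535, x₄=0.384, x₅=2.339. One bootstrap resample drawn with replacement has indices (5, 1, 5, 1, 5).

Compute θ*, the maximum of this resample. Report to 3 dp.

θ* = 2.339

Resample values: 2.339, 0.307, 2.339, 0.307, 2.339.
Maximum = 2.339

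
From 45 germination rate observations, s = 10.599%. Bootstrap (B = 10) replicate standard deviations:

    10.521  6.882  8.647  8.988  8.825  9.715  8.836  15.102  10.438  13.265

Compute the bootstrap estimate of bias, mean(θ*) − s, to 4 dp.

mean(θ*) = (10.521 + 6.882 + 8.647 + 8.988 + 8.825 + 9.715 + 8.836 + 15.102 + 10.438 + 13.265) / 10 = 10.12190
bias = 10.12190 − 10.599

bias = −0.4771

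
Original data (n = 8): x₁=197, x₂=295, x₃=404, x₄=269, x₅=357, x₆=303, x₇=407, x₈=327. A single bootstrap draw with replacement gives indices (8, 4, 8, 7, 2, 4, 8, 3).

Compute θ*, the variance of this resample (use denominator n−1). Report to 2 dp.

Resample values: 327, 269, 327, 407, 295, 269, 327, 404.
Mean = 328.1250; sum of squared deviations = 20070.8750
s² = 20070.8750 / 7 = 2867.2679

θ* = 2867.27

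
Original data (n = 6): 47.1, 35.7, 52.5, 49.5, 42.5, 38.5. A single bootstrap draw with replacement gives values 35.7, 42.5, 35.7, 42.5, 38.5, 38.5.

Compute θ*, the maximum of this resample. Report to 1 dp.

Maximum = 42.5

θ* = 42.5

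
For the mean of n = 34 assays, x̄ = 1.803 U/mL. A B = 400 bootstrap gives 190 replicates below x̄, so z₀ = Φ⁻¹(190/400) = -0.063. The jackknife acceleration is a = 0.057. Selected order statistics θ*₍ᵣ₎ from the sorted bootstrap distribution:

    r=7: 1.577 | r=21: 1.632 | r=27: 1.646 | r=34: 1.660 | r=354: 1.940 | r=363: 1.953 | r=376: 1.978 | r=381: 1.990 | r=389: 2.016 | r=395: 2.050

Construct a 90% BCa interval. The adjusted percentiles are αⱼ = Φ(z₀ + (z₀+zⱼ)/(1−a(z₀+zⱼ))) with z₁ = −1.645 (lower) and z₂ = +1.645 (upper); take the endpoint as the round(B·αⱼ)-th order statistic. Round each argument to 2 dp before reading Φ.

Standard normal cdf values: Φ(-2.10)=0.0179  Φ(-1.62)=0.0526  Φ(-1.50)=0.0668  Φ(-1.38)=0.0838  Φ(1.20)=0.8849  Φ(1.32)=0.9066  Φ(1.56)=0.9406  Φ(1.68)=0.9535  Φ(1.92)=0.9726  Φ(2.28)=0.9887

(1.632, 1.990)

Lower: z₀ + z₁ = -0.063 + (-1.645) = -1.708; 1 − a(z₀+z₁) = 1 − (0.057)(-1.708) = 1.0974; argument = -0.063 + (-1.708)/1.0974 = -1.6195 → -1.62.
α₁ = Φ(-1.62) = 0.0526; rank = round(400 × 0.0526) = 21; θ*₍21₎ = 1.632.
Upper: z₀ + z₂ = 1.582; 1 − a(z₀+z₂) = 0.9098; argument = 1.6758 → 1.68; α₂ = 0.9535; rank = 381; θ*₍381₎ = 1.990.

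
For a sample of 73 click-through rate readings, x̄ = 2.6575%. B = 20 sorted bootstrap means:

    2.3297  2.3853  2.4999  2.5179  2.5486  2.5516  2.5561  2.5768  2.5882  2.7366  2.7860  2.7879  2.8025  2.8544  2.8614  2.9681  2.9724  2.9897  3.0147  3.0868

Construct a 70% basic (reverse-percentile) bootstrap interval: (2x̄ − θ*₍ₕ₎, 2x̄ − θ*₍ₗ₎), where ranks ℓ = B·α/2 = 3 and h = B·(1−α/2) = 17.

Percentile endpoints at ranks 3 and 17: θ*₍3₎ = 2.4999, θ*₍17₎ = 2.9724.
Basic interval reflects these around x̄:
  lower = 2 × 2.6575 − 2.9724 = 2.3426
  upper = 2 × 2.6575 − 2.4999 = 2.8151

(2.3426, 2.8151)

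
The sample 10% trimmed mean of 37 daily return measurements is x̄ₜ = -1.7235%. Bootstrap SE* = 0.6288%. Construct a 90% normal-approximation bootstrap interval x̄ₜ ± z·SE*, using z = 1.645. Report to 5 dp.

Margin = 1.645 × 0.6288 = 1.034376
Interval: -1.7235 ± 1.034376

(-2.75788, -0.68912)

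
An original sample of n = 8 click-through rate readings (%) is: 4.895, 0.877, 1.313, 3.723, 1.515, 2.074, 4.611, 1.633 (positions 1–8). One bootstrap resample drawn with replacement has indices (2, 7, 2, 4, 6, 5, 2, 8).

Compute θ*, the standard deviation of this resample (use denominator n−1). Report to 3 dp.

Resample values: 0.877, 4.611, 0.877, 3.723, 2.074, 1.515, 0.877, 1.633.
Mean = 2.0234; sum of squared deviations = 13.9405
s² = 13.9405 / 7 = 1.9915
s = √1.9915 = 1.411

θ* = 1.411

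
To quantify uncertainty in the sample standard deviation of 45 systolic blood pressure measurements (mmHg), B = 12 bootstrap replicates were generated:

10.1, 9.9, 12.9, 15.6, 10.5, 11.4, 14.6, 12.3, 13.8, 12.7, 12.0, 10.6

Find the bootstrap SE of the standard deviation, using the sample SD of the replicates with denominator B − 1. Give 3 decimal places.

Bootstrap SE is the standard deviation of the 12 replicate standard deviations.
Mean of replicates: (10.1 + 9.9 + 12.9 + 15.6 + 10.5 + 11.4 + 14.6 + 12.3 + 13.8 + 12.7 + 12.0 + 10.6) / 12 = 146.4000 / 12 = 12.2000
Sum of squared deviations: (−2.1000)² + (−2.3000)² + (+0.7000)² + (+3.4000)² + (−1.7000)² + (−0.8000)² + (+2.4000)² + (+0.1000)² + (+1.6000)² + (+0.5000)² + (−0.2000)² + (−1.6000)² = 36.4600
Variance = 36.4600 / 11 = 3.3145
SE* = √3.3145

SE* = 1.821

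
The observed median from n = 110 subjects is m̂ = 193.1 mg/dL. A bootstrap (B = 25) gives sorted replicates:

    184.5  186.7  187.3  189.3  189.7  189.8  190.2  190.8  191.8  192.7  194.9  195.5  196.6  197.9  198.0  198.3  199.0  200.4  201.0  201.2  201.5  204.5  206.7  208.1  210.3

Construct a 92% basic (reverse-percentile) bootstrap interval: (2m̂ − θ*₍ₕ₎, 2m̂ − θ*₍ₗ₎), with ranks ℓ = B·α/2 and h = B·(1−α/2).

Percentile endpoints at ranks 1 and 24: θ*₍1₎ = 184.5, θ*₍24₎ = 208.1.
Basic interval reflects these around m̂:
  lower = 2 × 193.1 − 208.1 = 178.1
  upper = 2 × 193.1 − 184.5 = 201.7

(178.1, 201.7)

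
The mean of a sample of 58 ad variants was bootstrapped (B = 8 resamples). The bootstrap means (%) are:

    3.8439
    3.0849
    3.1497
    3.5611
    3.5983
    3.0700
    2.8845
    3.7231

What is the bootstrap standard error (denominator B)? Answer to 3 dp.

Bootstrap SE is the standard deviation of the 8 replicate means.
Mean of replicates: (3.8439 + 3.0849 + 3.1497 + 3.5611 + 3.5983 + 3.0700 + 2.8845 + 3.7231) / 8 = 26.91550 / 8 = 3.36444
Sum of squared deviations: (+0.47946)² + (−0.27954)² + (−0.21474)² + (+0.19666)² + (+0.23386)² + (−0.29444)² + (−0.47994)² + (+0.35866)² = 0.89318
Variance = 0.89318 / 8 = 0.11165
SE* = √0.11165

SE* = 0.334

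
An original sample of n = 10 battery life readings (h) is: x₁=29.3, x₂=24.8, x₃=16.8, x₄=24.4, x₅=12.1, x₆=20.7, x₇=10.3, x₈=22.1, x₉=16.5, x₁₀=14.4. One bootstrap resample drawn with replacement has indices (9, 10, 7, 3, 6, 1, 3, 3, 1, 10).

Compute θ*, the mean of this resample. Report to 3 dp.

θ* = 18.530

Resample values: 16.5, 14.4, 10.3, 16.8, 20.7, 29.3, 16.8, 16.8, 29.3, 14.4.
Mean = (16.5 + 14.4 + 10.3 + 16.8 + 20.7 + 29.3 + 16.8 + 16.8 + 29.3 + 14.4) / 10 = 185.30 / 10 = 18.530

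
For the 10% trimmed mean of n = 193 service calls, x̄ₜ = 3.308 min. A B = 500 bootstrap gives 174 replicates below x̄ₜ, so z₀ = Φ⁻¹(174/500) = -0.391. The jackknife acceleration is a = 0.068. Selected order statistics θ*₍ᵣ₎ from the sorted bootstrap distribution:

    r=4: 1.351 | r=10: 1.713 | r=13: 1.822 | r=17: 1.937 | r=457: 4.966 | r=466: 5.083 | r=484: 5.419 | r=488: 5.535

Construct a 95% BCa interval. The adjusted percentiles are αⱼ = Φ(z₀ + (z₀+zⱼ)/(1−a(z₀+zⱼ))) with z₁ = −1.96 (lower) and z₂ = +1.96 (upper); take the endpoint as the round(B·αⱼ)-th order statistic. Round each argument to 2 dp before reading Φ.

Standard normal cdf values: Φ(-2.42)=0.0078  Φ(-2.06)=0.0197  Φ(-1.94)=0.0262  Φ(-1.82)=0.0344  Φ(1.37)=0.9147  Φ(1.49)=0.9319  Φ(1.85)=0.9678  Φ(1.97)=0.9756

Lower: z₀ + z₁ = -0.391 + (-1.960) = -2.351; 1 − a(z₀+z₁) = 1 − (0.068)(-2.351) = 1.1599; argument = -0.391 + (-2.351)/1.1599 = -2.4180 → -2.42.
α₁ = Φ(-2.42) = 0.0078; rank = round(500 × 0.0078) = 4; θ*₍4₎ = 1.351.
Upper: z₀ + z₂ = 1.569; 1 − a(z₀+z₂) = 0.8933; argument = 1.3654 → 1.37; α₂ = 0.9147; rank = 457; θ*₍457₎ = 4.966.

(1.351, 4.966)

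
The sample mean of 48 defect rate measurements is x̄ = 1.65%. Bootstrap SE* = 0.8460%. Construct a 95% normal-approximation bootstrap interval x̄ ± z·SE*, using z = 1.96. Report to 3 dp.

Margin = 1.96 × 0.8460 = 1.6582
Interval: 1.65 ± 1.6582

(-0.008, 3.308)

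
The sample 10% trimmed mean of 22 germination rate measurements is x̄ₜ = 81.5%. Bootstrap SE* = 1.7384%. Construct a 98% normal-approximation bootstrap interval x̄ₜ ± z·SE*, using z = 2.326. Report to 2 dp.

(77.46, 85.54)

Margin = 2.326 × 1.7384 = 4.044
Interval: 81.5 ± 4.044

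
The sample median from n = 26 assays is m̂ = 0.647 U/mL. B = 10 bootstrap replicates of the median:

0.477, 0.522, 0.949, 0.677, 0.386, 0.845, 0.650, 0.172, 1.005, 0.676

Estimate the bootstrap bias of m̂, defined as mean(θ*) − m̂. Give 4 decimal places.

mean(θ*) = (0.477 + 0.522 + 0.949 + 0.677 + 0.386 + 0.845 + 0.650 + 0.172 + 1.005 + 0.676) / 10 = 0.63590
bias = 0.63590 − 0.647

bias = −0.0111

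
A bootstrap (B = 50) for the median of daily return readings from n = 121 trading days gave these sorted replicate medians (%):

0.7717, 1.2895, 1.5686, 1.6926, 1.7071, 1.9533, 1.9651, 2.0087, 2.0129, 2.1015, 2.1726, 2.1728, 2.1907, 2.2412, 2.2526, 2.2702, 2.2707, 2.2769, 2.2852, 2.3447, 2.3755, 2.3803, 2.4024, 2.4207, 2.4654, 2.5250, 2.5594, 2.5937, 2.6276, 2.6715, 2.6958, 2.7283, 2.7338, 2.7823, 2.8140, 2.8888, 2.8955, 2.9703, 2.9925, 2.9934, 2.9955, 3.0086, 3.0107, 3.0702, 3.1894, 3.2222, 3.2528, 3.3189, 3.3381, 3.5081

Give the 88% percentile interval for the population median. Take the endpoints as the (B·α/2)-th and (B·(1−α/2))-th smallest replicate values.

(1.5686, 3.2528)

α = 0.12; lower rank = 50 × 0.060 = 3; upper rank = 50 × 0.940 = 47.
The 3rd smallest replicate is 1.5686; the 47th is 3.2528.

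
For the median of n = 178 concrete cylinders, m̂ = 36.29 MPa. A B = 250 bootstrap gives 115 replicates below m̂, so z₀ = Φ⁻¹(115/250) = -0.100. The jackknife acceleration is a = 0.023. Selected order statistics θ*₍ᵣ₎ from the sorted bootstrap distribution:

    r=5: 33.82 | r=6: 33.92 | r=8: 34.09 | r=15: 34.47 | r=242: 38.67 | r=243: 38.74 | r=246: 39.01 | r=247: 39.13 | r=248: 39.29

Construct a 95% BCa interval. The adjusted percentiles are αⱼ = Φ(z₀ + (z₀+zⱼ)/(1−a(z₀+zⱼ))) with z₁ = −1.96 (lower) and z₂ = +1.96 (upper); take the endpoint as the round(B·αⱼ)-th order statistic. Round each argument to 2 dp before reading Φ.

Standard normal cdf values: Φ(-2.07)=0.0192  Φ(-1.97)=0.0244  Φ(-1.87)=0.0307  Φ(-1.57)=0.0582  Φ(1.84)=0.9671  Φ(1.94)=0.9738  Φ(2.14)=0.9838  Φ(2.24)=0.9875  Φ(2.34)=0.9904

(33.82, 38.67)

Lower: z₀ + z₁ = -0.100 + (-1.960) = -2.060; 1 − a(z₀+z₁) = 1 − (0.023)(-2.060) = 1.0474; argument = -0.100 + (-2.060)/1.0474 = -2.0668 → -2.07.
α₁ = Φ(-2.07) = 0.0192; rank = round(250 × 0.0192) = 5; θ*₍5₎ = 33.82.
Upper: z₀ + z₂ = 1.860; 1 − a(z₀+z₂) = 0.9572; argument = 1.8431 → 1.84; α₂ = 0.9671; rank = 242; θ*₍242₎ = 38.67.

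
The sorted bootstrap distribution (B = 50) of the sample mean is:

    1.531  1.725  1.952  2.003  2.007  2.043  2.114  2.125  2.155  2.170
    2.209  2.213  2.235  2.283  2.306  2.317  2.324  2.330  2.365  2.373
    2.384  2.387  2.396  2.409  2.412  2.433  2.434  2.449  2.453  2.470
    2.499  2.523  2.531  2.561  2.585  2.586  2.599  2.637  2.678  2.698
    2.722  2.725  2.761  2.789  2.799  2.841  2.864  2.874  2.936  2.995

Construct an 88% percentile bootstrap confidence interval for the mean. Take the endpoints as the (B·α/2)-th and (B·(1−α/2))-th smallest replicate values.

(1.952, 2.864)

α = 0.12; lower rank = 50 × 0.060 = 3; upper rank = 50 × 0.940 = 47.
The 3rd smallest replicate is 1.952; the 47th is 2.864.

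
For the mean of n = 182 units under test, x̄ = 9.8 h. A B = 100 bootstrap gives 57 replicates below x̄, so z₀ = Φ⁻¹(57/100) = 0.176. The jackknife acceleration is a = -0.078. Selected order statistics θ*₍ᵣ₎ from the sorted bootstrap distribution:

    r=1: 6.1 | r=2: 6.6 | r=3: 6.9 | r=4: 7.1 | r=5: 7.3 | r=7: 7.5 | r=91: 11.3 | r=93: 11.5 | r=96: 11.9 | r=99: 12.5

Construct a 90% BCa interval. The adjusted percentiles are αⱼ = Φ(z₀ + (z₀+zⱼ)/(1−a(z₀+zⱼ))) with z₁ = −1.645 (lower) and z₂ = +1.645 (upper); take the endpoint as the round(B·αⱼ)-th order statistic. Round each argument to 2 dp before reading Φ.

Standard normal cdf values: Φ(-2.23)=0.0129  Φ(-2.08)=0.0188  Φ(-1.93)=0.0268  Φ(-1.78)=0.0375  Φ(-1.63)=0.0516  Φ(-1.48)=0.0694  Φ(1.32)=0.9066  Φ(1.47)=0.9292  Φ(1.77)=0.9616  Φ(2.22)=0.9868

Lower: z₀ + z₁ = 0.176 + (-1.645) = -1.469; 1 − a(z₀+z₁) = 1 − (-0.078)(-1.469) = 0.8854; argument = 0.176 + (-1.469)/0.8854 = -1.4831 → -1.48.
α₁ = Φ(-1.48) = 0.0694; rank = round(100 × 0.0694) = 7; θ*₍7₎ = 7.5.
Upper: z₀ + z₂ = 1.821; 1 − a(z₀+z₂) = 1.1420; argument = 1.7705 → 1.77; α₂ = 0.9616; rank = 96; θ*₍96₎ = 11.9.

(7.5, 11.9)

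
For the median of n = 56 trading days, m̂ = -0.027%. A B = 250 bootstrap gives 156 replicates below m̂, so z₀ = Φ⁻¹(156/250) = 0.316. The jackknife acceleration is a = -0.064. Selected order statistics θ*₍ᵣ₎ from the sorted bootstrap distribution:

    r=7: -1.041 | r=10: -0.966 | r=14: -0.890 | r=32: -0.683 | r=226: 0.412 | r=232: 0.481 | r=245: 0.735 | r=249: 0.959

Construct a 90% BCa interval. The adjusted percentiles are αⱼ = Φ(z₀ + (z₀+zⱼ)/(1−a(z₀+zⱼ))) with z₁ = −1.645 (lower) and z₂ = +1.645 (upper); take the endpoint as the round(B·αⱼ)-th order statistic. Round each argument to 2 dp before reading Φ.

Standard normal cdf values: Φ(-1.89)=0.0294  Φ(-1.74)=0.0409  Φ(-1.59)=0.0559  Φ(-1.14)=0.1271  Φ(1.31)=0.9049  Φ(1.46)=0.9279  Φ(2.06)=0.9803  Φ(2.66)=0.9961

Lower: z₀ + z₁ = 0.316 + (-1.645) = -1.329; 1 − a(z₀+z₁) = 1 − (-0.064)(-1.329) = 0.9149; argument = 0.316 + (-1.329)/0.9149 = -1.1365 → -1.14.
α₁ = Φ(-1.14) = 0.1271; rank = round(250 × 0.1271) = 32; θ*₍32₎ = -0.683.
Upper: z₀ + z₂ = 1.961; 1 − a(z₀+z₂) = 1.1255; argument = 2.0583 → 2.06; α₂ = 0.9803; rank = 245; θ*₍245₎ = 0.735.

(-0.683, 0.735)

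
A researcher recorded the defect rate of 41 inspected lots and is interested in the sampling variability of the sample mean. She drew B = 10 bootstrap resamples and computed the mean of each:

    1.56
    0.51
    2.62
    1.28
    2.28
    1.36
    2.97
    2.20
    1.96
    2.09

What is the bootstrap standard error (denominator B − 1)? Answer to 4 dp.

Bootstrap SE is the standard deviation of the 10 replicate means.
Mean of replicates: (1.56 + 0.51 + 2.62 + 1.28 + 2.28 + 1.36 + 2.97 + 2.20 + 1.96 + 2.09) / 10 = 18.83000 / 10 = 1.88300
Sum of squared deviations: (−0.32300)² + (−1.37300)² + (+0.73700)² + (−0.60300)² + (+0.39700)² + (−0.52300)² + (+1.08700)² + (+0.31700)² + (+0.07700)² + (+0.20700)² = 4.65821
Variance = 4.65821 / 9 = 0.51758
SE* = √0.51758

SE* = 0.7194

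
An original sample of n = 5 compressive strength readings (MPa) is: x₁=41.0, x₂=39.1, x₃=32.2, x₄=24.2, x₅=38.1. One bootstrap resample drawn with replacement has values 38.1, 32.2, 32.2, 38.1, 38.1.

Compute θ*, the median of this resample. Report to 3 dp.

θ* = 38.100

Sorted: 32.2, 32.2, 38.1, 38.1, 38.1
Median = middle value = 38.100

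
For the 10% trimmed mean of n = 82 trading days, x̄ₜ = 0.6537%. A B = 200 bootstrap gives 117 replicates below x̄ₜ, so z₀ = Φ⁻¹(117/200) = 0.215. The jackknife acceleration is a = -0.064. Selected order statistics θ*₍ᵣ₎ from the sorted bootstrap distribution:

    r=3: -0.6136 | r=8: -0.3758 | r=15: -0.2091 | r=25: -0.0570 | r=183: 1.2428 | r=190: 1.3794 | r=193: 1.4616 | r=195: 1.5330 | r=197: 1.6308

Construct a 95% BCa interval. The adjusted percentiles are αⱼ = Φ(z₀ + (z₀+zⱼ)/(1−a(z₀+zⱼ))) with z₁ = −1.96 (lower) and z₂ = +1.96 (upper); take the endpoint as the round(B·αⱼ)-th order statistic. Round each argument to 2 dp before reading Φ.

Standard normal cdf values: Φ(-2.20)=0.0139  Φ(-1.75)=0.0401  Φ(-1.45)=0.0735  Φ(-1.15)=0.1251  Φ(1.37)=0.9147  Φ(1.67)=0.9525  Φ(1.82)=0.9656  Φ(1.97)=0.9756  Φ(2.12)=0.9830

(-0.3758, 1.6308)

Lower: z₀ + z₁ = 0.215 + (-1.960) = -1.745; 1 − a(z₀+z₁) = 1 − (-0.064)(-1.745) = 0.8883; argument = 0.215 + (-1.745)/0.8883 = -1.7494 → -1.75.
α₁ = Φ(-1.75) = 0.0401; rank = round(200 × 0.0401) = 8; θ*₍8₎ = -0.3758.
Upper: z₀ + z₂ = 2.175; 1 − a(z₀+z₂) = 1.1392; argument = 2.1242 → 2.12; α₂ = 0.9830; rank = 197; θ*₍197₎ = 1.6308.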